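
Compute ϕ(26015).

18480

First factor: 26015 = 5 × 11^2 × 43.
φ(5) = 5 − 1 = 4.
φ(11^2) = 11^1·(11−1) = 11·10 = 110.
φ(43) = 43 − 1 = 42.
Since φ is multiplicative, φ(26015) = 4 · 110 · 42 = 18480.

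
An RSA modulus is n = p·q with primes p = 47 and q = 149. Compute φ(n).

6808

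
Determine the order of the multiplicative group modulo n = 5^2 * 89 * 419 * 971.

φ(905239025) = 905239025 · (1 − 1/5) · (1 − 1/89) · (1 − 1/419) · (1 − 1/971)
       = 905239025 · 142721920/181047805 = 713609600.

713609600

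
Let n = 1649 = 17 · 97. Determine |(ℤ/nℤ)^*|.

1536

φ(1649) = 1649 · (1 − 1/17) · (1 − 1/97)
       = 1649 · 1536/1649 = 1536.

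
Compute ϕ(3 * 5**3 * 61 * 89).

1056000

φ(2035875) = 2035875 · (1 − 1/3) · (1 − 1/5) · (1 − 1/61) · (1 − 1/89)
       = 2035875 · 42240/81435 = 1056000.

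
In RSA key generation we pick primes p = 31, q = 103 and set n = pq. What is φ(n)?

φ(31) = 31 − 1 = 30.
φ(103) = 103 − 1 = 102.
Multiply: 30 · 102 = 3060.

3060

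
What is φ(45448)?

19008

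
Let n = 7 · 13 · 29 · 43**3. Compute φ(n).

φ(209818973) = 209818973 · (1 − 1/7) · (1 − 1/13) · (1 − 1/29) · (1 − 1/43)
       = 209818973 · 84672/113477 = 156558528.

156558528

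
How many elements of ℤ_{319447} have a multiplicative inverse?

266112

Prime factorization: 319447 = 17 * 19 * 23 * 43.
φ(319447) = 319447 · (1 − 1/17) · (1 − 1/19) · (1 − 1/23) · (1 − 1/43)
       = 319447 · 266112/319447 = 266112.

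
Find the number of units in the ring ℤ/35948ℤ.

Prime factorization: 35948 = 2^2 * 11 * 19 * 43.
φ(2^2) = 2^1·(2−1) = 2·1 = 2.
φ(11) = 11 − 1 = 10.
φ(19) = 19 − 1 = 18.
φ(43) = 43 − 1 = 42.
φ(35948) = 2 × 10 × 18 × 42 = 15120.

15120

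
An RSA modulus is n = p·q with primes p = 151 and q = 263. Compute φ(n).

For distinct primes, φ(pq) = (p−1)(q−1) = 150 × 262 = 39300.

39300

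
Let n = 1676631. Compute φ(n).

1676631 = 3 · 11 · 23 · 47^2.
φ(1676631) = 1676631 · (1 − 1/3) · (1 − 1/11) · (1 − 1/23) · (1 − 1/47)
       = 1676631 · 20240/35673 = 951280.

951280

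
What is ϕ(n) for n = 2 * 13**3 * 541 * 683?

746871840

φ(1623596182) = 1623596182 · (1 − 1/2) · (1 − 1/13) · (1 − 1/541) · (1 − 1/683)
       = 1623596182 · 4419360/9607078 = 746871840.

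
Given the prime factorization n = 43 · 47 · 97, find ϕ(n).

185472

φ(43) = 43 − 1 = 42.
φ(47) = 47 − 1 = 46.
φ(97) = 97 − 1 = 96.
Since φ is multiplicative, φ(196037) = 42 · 46 · 96 = 185472.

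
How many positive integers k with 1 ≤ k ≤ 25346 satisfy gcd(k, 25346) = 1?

25346 = 2 × 19 × 23 × 29.
φ(2) = 2 − 1 = 1.
φ(19) = 19 − 1 = 18.
φ(23) = 23 − 1 = 22.
φ(29) = 29 − 1 = 28.
Since φ is multiplicative, φ(25346) = 1 · 18 · 22 · 28 = 11088.

11088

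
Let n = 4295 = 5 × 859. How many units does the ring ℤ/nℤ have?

3432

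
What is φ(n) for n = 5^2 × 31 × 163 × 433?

φ(5^2) = 5^2 − 5^1 = 25 − 5 = 20.
φ(31) = 31 − 1 = 30.
φ(163) = 163 − 1 = 162.
φ(433) = 433 − 1 = 432.
Multiply: 20 · 30 · 162 · 432 = 41990400.

41990400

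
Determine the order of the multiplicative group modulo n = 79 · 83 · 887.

5666856

φ(79) = 79 − 1 = 78.
φ(83) = 83 − 1 = 82.
φ(887) = 887 − 1 = 886.
Since φ is multiplicative, φ(5816059) = 78 · 82 · 886 = 5666856.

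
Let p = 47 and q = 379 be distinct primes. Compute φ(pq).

17388

φ(17813) = 17813 · (1 − 1/47) · (1 − 1/379)
       = 17813 · 17388/17813 = 17388.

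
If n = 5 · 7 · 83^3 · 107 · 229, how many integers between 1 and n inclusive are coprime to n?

φ(490367390135) = 490367390135 · (1 − 1/5) · (1 − 1/7) · (1 − 1/83) · (1 − 1/107) · (1 − 1/229)
       = 490367390135 · 47562624/71181215 = 327658916736.

327658916736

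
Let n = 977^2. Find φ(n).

953552

φ(977^2) = 977^2 − 977^1 = 954529 − 977 = 953552.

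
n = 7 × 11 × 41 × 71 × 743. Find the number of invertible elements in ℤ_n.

φ(166541221) = 166541221 · (1 − 1/7) · (1 − 1/11) · (1 − 1/41) · (1 − 1/71) · (1 − 1/743)
       = 166541221 · 124656000/166541221 = 124656000.

124656000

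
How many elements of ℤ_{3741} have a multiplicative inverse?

Factor 3741: 3741 = 3 * 29 * 43.
φ(3741) = 3741 · (1 − 1/3) · (1 − 1/29) · (1 − 1/43)
       = 3741 · 2352/3741 = 2352.

2352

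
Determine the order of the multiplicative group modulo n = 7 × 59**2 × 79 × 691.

1105032240

φ(7) = 7 − 1 = 6.
φ(59^2) = 59^1·(59−1) = 59·58 = 3422.
φ(79) = 79 − 1 = 78.
φ(691) = 691 − 1 = 690.
φ(1330170163) = 6 × 3422 × 78 × 690 = 1105032240.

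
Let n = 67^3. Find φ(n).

296274

φ(300763) = 300763 · (1 − 1/67)
       = 300763 · 66/67 = 296274.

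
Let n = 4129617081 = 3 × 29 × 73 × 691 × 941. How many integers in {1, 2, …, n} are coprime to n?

φ(4129617081) = 4129617081 · (1 − 1/3) · (1 − 1/29) · (1 − 1/73) · (1 − 1/691) · (1 − 1/941)
       = 4129617081 · 2615155200/4129617081 = 2615155200.

2615155200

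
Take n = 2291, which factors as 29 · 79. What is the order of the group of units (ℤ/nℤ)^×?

2184

φ(2291) = 2291 · (1 − 1/29) · (1 − 1/79)
       = 2291 · 2184/2291 = 2184.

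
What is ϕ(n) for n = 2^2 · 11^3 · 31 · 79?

φ(13038476) = 13038476 · (1 − 1/2) · (1 − 1/11) · (1 − 1/31) · (1 − 1/79)
       = 13038476 · 23400/53878 = 5662800.

5662800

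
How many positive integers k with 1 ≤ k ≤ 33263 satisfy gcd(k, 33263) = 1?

First factor: 33263 = 29 * 31 * 37.
φ(33263) = 33263 · (1 − 1/29) · (1 − 1/31) · (1 − 1/37)
       = 33263 · 30240/33263 = 30240.

30240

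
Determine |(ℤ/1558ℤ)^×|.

720

Factor 1558: 1558 = 2 * 19 * 41.
φ(2) = 2 − 1 = 1.
φ(19) = 19 − 1 = 18.
φ(41) = 41 − 1 = 40.
Since φ is multiplicative, φ(1558) = 1 · 18 · 40 = 720.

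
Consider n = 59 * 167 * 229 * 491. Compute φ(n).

1075640160

φ(59) = 59 − 1 = 58.
φ(167) = 167 − 1 = 166.
φ(229) = 229 − 1 = 228.
φ(491) = 491 − 1 = 490.
φ(1107861467) = 58 × 166 × 228 × 490 = 1075640160.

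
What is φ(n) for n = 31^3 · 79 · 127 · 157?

44201233440

φ(31^3) = 31^3 − 31^2 = 29791 − 961 = 28830.
φ(79) = 79 − 1 = 78.
φ(127) = 127 − 1 = 126.
φ(157) = 157 − 1 = 156.
Since φ is multiplicative, φ(46926217171) = 28830 · 78 · 126 · 156 = 44201233440.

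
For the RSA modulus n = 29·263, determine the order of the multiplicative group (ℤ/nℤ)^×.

7336

φ(n) = (p − 1)(q − 1) = (29−1)(263−1) = 28·262 = 7336.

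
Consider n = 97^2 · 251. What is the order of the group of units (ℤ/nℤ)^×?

φ(97^2) = 97^2 − 97^1 = 9409 − 97 = 9312.
φ(251) = 251 − 1 = 250.
Multiply: 9312 · 250 = 2328000.

2328000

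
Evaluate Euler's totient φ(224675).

151200

Prime factorization: 224675 = 5**2 · 11 · 19 · 43.
φ(5^2) = 5^2 − 5^1 = 25 − 5 = 20.
φ(11) = 11 − 1 = 10.
φ(19) = 19 − 1 = 18.
φ(43) = 43 − 1 = 42.
φ(224675) = 20 × 10 × 18 × 42 = 151200.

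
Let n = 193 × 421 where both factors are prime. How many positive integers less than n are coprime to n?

80640

φ(n) = (p − 1)(q − 1) = (193−1)(421−1) = 192·420 = 80640.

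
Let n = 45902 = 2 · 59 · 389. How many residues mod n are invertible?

φ(45902) = 45902 · (1 − 1/2) · (1 − 1/59) · (1 − 1/389)
       = 45902 · 22504/45902 = 22504.

22504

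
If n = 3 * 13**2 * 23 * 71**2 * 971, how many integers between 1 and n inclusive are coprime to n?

33090657600

φ(57078391071) = 57078391071 · (1 − 1/3) · (1 − 1/13) · (1 − 1/23) · (1 − 1/71) · (1 − 1/971)
       = 57078391071 · 35851200/61840077 = 33090657600.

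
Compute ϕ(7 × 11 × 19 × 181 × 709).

φ(187745327) = 187745327 · (1 − 1/7) · (1 − 1/11) · (1 − 1/19) · (1 − 1/181) · (1 − 1/709)
       = 187745327 · 137635200/187745327 = 137635200.

137635200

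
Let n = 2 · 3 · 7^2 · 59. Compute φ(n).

4872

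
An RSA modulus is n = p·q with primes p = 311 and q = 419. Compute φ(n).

For distinct primes, φ(pq) = (p−1)(q−1) = 310 × 418 = 129580.

129580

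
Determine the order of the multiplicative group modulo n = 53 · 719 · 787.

29346096

φ(29990209) = 29990209 · (1 − 1/53) · (1 − 1/719) · (1 − 1/787)
       = 29990209 · 29346096/29990209 = 29346096.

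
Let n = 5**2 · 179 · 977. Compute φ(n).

3474560

φ(4372075) = 4372075 · (1 − 1/5) · (1 − 1/179) · (1 − 1/977)
       = 4372075 · 694912/874415 = 3474560.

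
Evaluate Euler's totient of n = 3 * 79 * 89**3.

108739488

φ(167077653) = 167077653 · (1 − 1/3) · (1 − 1/79) · (1 − 1/89)
       = 167077653 · 13728/21093 = 108739488.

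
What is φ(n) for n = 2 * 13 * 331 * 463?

1829520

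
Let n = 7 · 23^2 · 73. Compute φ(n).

218592

φ(270319) = 270319 · (1 − 1/7) · (1 − 1/23) · (1 − 1/73)
       = 270319 · 9504/11753 = 218592.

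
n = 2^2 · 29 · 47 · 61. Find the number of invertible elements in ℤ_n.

154560

φ(332572) = 332572 · (1 − 1/2) · (1 − 1/29) · (1 − 1/47) · (1 − 1/61)
       = 332572 · 77280/166286 = 154560.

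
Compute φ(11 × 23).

220

φ(253) = 253 · (1 − 1/11) · (1 − 1/23)
       = 253 · 220/253 = 220.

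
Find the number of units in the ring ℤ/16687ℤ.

14400

First factor: 16687 = 11 * 37 * 41.
φ(11) = 11 − 1 = 10.
φ(37) = 37 − 1 = 36.
φ(41) = 41 − 1 = 40.
Multiply: 10 · 36 · 40 = 14400.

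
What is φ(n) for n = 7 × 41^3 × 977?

393757440

φ(471350719) = 471350719 · (1 − 1/7) · (1 − 1/41) · (1 − 1/977)
       = 471350719 · 234240/280399 = 393757440.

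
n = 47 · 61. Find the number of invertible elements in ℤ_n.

φ(2867) = 2867 · (1 − 1/47) · (1 − 1/61)
       = 2867 · 2760/2867 = 2760.

2760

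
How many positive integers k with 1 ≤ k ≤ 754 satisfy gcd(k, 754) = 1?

Prime factorization: 754 = 2 · 13 · 29.
φ(2) = 2 − 1 = 1.
φ(13) = 13 − 1 = 12.
φ(29) = 29 − 1 = 28.
Multiply: 1 · 12 · 28 = 336.

336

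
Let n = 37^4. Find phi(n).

1823508

φ(1874161) = 1874161 · (1 − 1/37)
       = 1874161 · 36/37 = 1823508.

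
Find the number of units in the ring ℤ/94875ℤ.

Factor 94875: 94875 = 3 * 5^3 * 11 * 23.
φ(94875) = 94875 · (1 − 1/3) · (1 − 1/5) · (1 − 1/11) · (1 − 1/23)
       = 94875 · 1760/3795 = 44000.

44000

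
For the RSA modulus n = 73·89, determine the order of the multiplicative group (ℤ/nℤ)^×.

φ(pq) = (p−1)(q−1) = 72 · 88 = 6336.

6336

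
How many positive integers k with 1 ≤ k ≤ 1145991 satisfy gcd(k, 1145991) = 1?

580800

First factor: 1145991 = 3 * 7 * 11^3 * 41.
φ(3) = 3 − 1 = 2.
φ(7) = 7 − 1 = 6.
φ(11^3) = 11^3 − 11^2 = 1331 − 121 = 1210.
φ(41) = 41 − 1 = 40.
φ(1145991) = 2 × 6 × 1210 × 40 = 580800.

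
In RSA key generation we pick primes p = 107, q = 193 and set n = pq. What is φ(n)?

20352

For distinct primes, φ(pq) = (p−1)(q−1) = 106 × 192 = 20352.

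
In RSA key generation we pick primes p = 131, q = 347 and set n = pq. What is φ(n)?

φ(n) = (p − 1)(q − 1) = (131−1)(347−1) = 130·346 = 44980.

44980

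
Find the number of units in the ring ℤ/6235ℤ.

Factor 6235: 6235 = 5 × 29 × 43.
φ(5) = 5 − 1 = 4.
φ(29) = 29 − 1 = 28.
φ(43) = 43 − 1 = 42.
Multiply: 4 · 28 · 42 = 4704.

4704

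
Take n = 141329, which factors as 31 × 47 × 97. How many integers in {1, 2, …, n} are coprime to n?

φ(31) = 31 − 1 = 30.
φ(47) = 47 − 1 = 46.
φ(97) = 97 − 1 = 96.
Multiply: 30 · 46 · 96 = 132480.

132480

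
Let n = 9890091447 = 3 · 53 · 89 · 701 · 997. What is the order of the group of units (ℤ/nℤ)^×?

φ(3) = 3 − 1 = 2.
φ(53) = 53 − 1 = 52.
φ(89) = 89 − 1 = 88.
φ(701) = 701 − 1 = 700.
φ(997) = 997 − 1 = 996.
φ(9890091447) = 2 × 52 × 88 × 700 × 996 = 6380774400.

6380774400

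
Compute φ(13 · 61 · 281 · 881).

φ(196315873) = 196315873 · (1 − 1/13) · (1 − 1/61) · (1 − 1/281) · (1 − 1/881)
       = 196315873 · 177408000/196315873 = 177408000.

177408000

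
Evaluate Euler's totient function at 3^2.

φ(9) = 9 · (1 − 1/3)
       = 9 · 2/3 = 6.

6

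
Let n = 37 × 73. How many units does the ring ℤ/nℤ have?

φ(2701) = 2701 · (1 − 1/37) · (1 − 1/73)
       = 2701 · 2592/2701 = 2592.

2592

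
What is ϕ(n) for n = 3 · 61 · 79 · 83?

767520

φ(3) = 3 − 1 = 2.
φ(61) = 61 − 1 = 60.
φ(79) = 79 − 1 = 78.
φ(83) = 83 − 1 = 82.
Since φ is multiplicative, φ(1199931) = 2 · 60 · 78 · 82 = 767520.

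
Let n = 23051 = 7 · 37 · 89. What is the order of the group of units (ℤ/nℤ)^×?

φ(23051) = 23051 · (1 − 1/7) · (1 − 1/37) · (1 − 1/89)
       = 23051 · 19008/23051 = 19008.

19008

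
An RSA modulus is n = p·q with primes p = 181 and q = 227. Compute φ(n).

40680

φ(n) = (p − 1)(q − 1) = (181−1)(227−1) = 180·226 = 40680.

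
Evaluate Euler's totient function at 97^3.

φ(97^3) = 97^3 − 97^2 = 912673 − 9409 = 903264.

903264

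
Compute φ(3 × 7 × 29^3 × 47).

12998496

φ(24071943) = 24071943 · (1 − 1/3) · (1 − 1/7) · (1 − 1/29) · (1 − 1/47)
       = 24071943 · 15456/28623 = 12998496.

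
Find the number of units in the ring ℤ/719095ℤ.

494208

First factor: 719095 = 5 · 13**2 · 23 · 37.
φ(5) = 5 − 1 = 4.
φ(13^2) = 13^2 − 13^1 = 169 − 13 = 156.
φ(23) = 23 − 1 = 22.
φ(37) = 37 − 1 = 36.
φ(719095) = 4 × 156 × 22 × 36 = 494208.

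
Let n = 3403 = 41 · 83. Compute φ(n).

3280

φ(41) = 41 − 1 = 40.
φ(83) = 83 − 1 = 82.
Since φ is multiplicative, φ(3403) = 40 · 82 = 3280.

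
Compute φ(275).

200

Prime factorization: 275 = 5^2 × 11.
φ(275) = 275 · (1 − 1/5) · (1 − 1/11)
       = 275 · 40/55 = 200.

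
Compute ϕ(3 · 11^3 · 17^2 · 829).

φ(956646933) = 956646933 · (1 − 1/3) · (1 − 1/11) · (1 − 1/17) · (1 − 1/829)
       = 956646933 · 264960/465069 = 545022720.

545022720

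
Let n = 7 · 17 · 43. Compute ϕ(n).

4032

φ(5117) = 5117 · (1 − 1/7) · (1 − 1/17) · (1 − 1/43)
       = 5117 · 4032/5117 = 4032.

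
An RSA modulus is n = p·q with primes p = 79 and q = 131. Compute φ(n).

φ(10349) = 10349 · (1 − 1/79) · (1 − 1/131)
       = 10349 · 10140/10349 = 10140.

10140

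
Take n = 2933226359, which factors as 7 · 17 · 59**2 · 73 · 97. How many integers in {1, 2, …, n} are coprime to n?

2270674944

φ(7) = 7 − 1 = 6.
φ(17) = 17 − 1 = 16.
φ(59^2) = 59^1·(59−1) = 59·58 = 3422.
φ(73) = 73 − 1 = 72.
φ(97) = 97 − 1 = 96.
Multiply: 6 · 16 · 3422 · 72 · 96 = 2270674944.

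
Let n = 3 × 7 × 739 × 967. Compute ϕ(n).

8554896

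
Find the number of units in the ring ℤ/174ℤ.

First factor: 174 = 2 · 3 · 29.
φ(174) = 174 · (1 − 1/2) · (1 − 1/3) · (1 − 1/29)
       = 174 · 56/174 = 56.

56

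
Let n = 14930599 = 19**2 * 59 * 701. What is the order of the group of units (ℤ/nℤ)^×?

φ(14930599) = 14930599 · (1 − 1/19) · (1 − 1/59) · (1 − 1/701)
       = 14930599 · 730800/785821 = 13885200.

13885200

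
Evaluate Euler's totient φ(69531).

35280

Factor 69531: 69531 = 3 * 7^2 * 11 * 43.
φ(69531) = 69531 · (1 − 1/3) · (1 − 1/7) · (1 − 1/11) · (1 − 1/43)
       = 69531 · 5040/9933 = 35280.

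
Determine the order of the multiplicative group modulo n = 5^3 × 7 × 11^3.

φ(5^3) = 5^3 − 5^2 = 125 − 25 = 100.
φ(7) = 7 − 1 = 6.
φ(11^3) = 11^3 − 11^2 = 1331 − 121 = 1210.
φ(1164625) = 100 × 6 × 1210 = 726000.

726000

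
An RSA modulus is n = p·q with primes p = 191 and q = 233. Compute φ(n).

φ(191) = 191 − 1 = 190.
φ(233) = 233 − 1 = 232.
Since φ is multiplicative, φ(44503) = 190 · 232 = 44080.

44080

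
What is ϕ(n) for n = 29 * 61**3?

6251280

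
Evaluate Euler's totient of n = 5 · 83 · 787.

φ(5) = 5 − 1 = 4.
φ(83) = 83 − 1 = 82.
φ(787) = 787 − 1 = 786.
Since φ is multiplicative, φ(326605) = 4 · 82 · 786 = 257808.

257808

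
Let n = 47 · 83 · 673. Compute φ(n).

2534784

φ(47) = 47 − 1 = 46.
φ(83) = 83 − 1 = 82.
φ(673) = 673 − 1 = 672.
Since φ is multiplicative, φ(2625373) = 46 · 82 · 672 = 2534784.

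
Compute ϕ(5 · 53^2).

φ(14045) = 14045 · (1 − 1/5) · (1 − 1/53)
       = 14045 · 208/265 = 11024.

11024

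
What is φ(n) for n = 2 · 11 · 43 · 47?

φ(2) = 2 − 1 = 1.
φ(11) = 11 − 1 = 10.
φ(43) = 43 − 1 = 42.
φ(47) = 47 − 1 = 46.
Multiply: 1 · 10 · 42 · 46 = 19320.

19320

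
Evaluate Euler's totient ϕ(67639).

55440

Factor 67639: 67639 = 11^2 × 13 × 43.
φ(11^2) = 11^2 − 11^1 = 121 − 11 = 110.
φ(13) = 13 − 1 = 12.
φ(43) = 43 − 1 = 42.
Since φ is multiplicative, φ(67639) = 110 · 12 · 42 = 55440.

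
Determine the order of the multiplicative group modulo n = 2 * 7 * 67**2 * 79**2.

163490184

φ(392221886) = 392221886 · (1 − 1/2) · (1 − 1/7) · (1 − 1/67) · (1 − 1/79)
       = 392221886 · 30888/74102 = 163490184.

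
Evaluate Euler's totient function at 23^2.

506

φ(23^2) = 23^2 − 23^1 = 529 − 23 = 506.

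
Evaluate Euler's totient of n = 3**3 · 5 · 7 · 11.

φ(3^3) = 3^2·(3−1) = 9·2 = 18.
φ(5) = 5 − 1 = 4.
φ(7) = 7 − 1 = 6.
φ(11) = 11 − 1 = 10.
Multiply: 18 · 4 · 6 · 10 = 4320.

4320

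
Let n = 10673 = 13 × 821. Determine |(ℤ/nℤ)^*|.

9840

φ(10673) = 10673 · (1 − 1/13) · (1 − 1/821)
       = 10673 · 9840/10673 = 9840.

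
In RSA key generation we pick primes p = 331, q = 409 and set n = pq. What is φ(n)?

134640

φ(pq) = (p−1)(q−1) = 330 · 408 = 134640.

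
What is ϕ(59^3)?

201898

φ(205379) = 205379 · (1 − 1/59)
       = 205379 · 58/59 = 201898.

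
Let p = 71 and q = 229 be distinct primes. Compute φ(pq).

For distinct primes, φ(pq) = (p−1)(q−1) = 70 × 228 = 15960.

15960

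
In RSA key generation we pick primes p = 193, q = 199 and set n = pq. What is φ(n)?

38016

φ(38407) = 38407 · (1 − 1/193) · (1 − 1/199)
       = 38407 · 38016/38407 = 38016.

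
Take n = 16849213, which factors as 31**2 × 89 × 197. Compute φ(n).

16040640

φ(31^2) = 31^2 − 31^1 = 961 − 31 = 930.
φ(89) = 89 − 1 = 88.
φ(197) = 197 − 1 = 196.
Since φ is multiplicative, φ(16849213) = 930 · 88 · 196 = 16040640.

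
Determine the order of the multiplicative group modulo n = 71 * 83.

φ(5893) = 5893 · (1 − 1/71) · (1 − 1/83)
       = 5893 · 5740/5893 = 5740.

5740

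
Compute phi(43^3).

77658

φ(79507) = 79507 · (1 − 1/43)
       = 79507 · 42/43 = 77658.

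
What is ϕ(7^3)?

294

φ(343) = 343 · (1 − 1/7)
       = 343 · 6/7 = 294.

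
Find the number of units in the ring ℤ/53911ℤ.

53911 = 11 · 13^2 · 29.
φ(11) = 11 − 1 = 10.
φ(13^2) = 13^1·(13−1) = 13·12 = 156.
φ(29) = 29 − 1 = 28.
φ(53911) = 10 × 156 × 28 = 43680.

43680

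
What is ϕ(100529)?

Prime factorization: 100529 = 11 * 13 * 19 * 37.
φ(11) = 11 − 1 = 10.
φ(13) = 13 − 1 = 12.
φ(19) = 19 − 1 = 18.
φ(37) = 37 − 1 = 36.
Since φ is multiplicative, φ(100529) = 10 · 12 · 18 · 36 = 77760.

77760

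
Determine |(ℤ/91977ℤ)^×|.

55440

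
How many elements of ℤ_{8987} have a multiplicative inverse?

7560

Prime factorization: 8987 = 11 · 19 · 43.
φ(11) = 11 − 1 = 10.
φ(19) = 19 − 1 = 18.
φ(43) = 43 − 1 = 42.
Multiply: 10 · 18 · 42 = 7560.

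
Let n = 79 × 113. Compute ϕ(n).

8736

φ(79) = 79 − 1 = 78.
φ(113) = 113 − 1 = 112.
Multiply: 78 · 112 = 8736.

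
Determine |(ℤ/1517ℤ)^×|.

1440

Prime factorization: 1517 = 37 * 41.
φ(37) = 37 − 1 = 36.
φ(41) = 41 − 1 = 40.
Since φ is multiplicative, φ(1517) = 36 · 40 = 1440.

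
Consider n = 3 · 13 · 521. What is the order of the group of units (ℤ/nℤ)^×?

φ(3) = 3 − 1 = 2.
φ(13) = 13 − 1 = 12.
φ(521) = 521 − 1 = 520.
Multiply: 2 · 12 · 520 = 12480.

12480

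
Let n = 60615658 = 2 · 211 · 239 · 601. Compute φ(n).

φ(2) = 2 − 1 = 1.
φ(211) = 211 − 1 = 210.
φ(239) = 239 − 1 = 238.
φ(601) = 601 − 1 = 600.
Multiply: 1 · 210 · 238 · 600 = 29988000.

29988000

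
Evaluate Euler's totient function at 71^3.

φ(71^3) = 71^2·(71−1) = 5041·70 = 352870.

352870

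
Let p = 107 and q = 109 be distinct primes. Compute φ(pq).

11448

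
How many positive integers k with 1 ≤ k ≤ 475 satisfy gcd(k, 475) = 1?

360

475 = 5^2 · 19.
φ(5^2) = 5^1·(5−1) = 5·4 = 20.
φ(19) = 19 − 1 = 18.
Since φ is multiplicative, φ(475) = 20 · 18 = 360.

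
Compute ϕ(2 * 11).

φ(2) = 2 − 1 = 1.
φ(11) = 11 − 1 = 10.
Multiply: 1 · 10 = 10.

10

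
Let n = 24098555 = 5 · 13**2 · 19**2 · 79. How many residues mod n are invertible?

16645824

φ(24098555) = 24098555 · (1 − 1/5) · (1 − 1/13) · (1 − 1/19) · (1 − 1/79)
       = 24098555 · 67392/97565 = 16645824.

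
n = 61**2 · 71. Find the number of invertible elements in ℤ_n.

φ(264191) = 264191 · (1 − 1/61) · (1 − 1/71)
       = 264191 · 4200/4331 = 256200.

256200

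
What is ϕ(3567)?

2240

Factor 3567: 3567 = 3 · 29 · 41.
φ(3) = 3 − 1 = 2.
φ(29) = 29 − 1 = 28.
φ(41) = 41 − 1 = 40.
Since φ is multiplicative, φ(3567) = 2 · 28 · 40 = 2240.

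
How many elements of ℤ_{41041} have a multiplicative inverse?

Prime factorization: 41041 = 7 · 11 · 13 · 41.
φ(7) = 7 − 1 = 6.
φ(11) = 11 − 1 = 10.
φ(13) = 13 − 1 = 12.
φ(41) = 41 − 1 = 40.
Multiply: 6 · 10 · 12 · 40 = 28800.

28800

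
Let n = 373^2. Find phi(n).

138756

φ(139129) = 139129 · (1 − 1/373)
       = 139129 · 372/373 = 138756.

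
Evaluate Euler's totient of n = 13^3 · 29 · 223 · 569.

φ(13^3) = 13^3 − 13^2 = 2197 − 169 = 2028.
φ(29) = 29 − 1 = 28.
φ(223) = 223 − 1 = 222.
φ(569) = 569 − 1 = 568.
Multiply: 2028 · 28 · 222 · 568 = 7160235264.

7160235264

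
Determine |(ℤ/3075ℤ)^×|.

1600

3075 = 3 * 5**2 * 41.
φ(3075) = 3075 · (1 − 1/3) · (1 − 1/5) · (1 − 1/41)
       = 3075 · 320/615 = 1600.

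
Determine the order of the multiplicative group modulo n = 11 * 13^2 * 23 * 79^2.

φ(11) = 11 − 1 = 10.
φ(13^2) = 13^2 − 13^1 = 169 − 13 = 156.
φ(23) = 23 − 1 = 22.
φ(79^2) = 79^1·(79−1) = 79·78 = 6162.
Multiply: 10 · 156 · 22 · 6162 = 211479840.

211479840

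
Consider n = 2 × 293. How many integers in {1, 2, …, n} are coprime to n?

292

φ(586) = 586 · (1 − 1/2) · (1 − 1/293)
       = 586 · 292/586 = 292.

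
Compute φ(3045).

3045 = 3 * 5 * 7 * 29.
φ(3) = 3 − 1 = 2.
φ(5) = 5 − 1 = 4.
φ(7) = 7 − 1 = 6.
φ(29) = 29 − 1 = 28.
Multiply: 2 · 4 · 6 · 28 = 1344.

1344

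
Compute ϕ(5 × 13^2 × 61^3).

139314240

φ(191798945) = 191798945 · (1 − 1/5) · (1 − 1/13) · (1 − 1/61)
       = 191798945 · 2880/3965 = 139314240.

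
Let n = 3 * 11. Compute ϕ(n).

20

φ(33) = 33 · (1 − 1/3) · (1 − 1/11)
       = 33 · 20/33 = 20.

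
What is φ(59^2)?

3422

φ(59^2) = 59^2 − 59^1 = 3481 − 59 = 3422.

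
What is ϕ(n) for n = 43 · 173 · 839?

6053712

φ(6241321) = 6241321 · (1 − 1/43) · (1 − 1/173) · (1 − 1/839)
       = 6241321 · 6053712/6241321 = 6053712.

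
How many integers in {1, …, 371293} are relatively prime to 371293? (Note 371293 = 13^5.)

342732

φ(13^5) = 13^5 − 13^4 = 371293 − 28561 = 342732.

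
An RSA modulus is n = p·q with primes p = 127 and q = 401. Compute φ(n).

50400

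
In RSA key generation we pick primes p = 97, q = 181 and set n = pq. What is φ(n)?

17280

φ(97) = 97 − 1 = 96.
φ(181) = 181 − 1 = 180.
Multiply: 96 · 180 = 17280.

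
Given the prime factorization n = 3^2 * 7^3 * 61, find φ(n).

φ(3^2) = 3^1·(3−1) = 3·2 = 6.
φ(7^3) = 7^2·(7−1) = 49·6 = 294.
φ(61) = 61 − 1 = 60.
Since φ is multiplicative, φ(188307) = 6 · 294 · 60 = 105840.

105840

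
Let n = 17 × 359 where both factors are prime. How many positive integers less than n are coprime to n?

φ(n) = (p − 1)(q − 1) = (17−1)(359−1) = 16·358 = 5728.

5728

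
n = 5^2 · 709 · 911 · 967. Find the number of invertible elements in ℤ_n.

12447489600

φ(5^2) = 5^1·(5−1) = 5·4 = 20.
φ(709) = 709 − 1 = 708.
φ(911) = 911 − 1 = 910.
φ(967) = 967 − 1 = 966.
Since φ is multiplicative, φ(15614608325) = 20 · 708 · 910 · 966 = 12447489600.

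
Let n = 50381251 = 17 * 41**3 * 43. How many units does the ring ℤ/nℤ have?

φ(17) = 17 − 1 = 16.
φ(41^3) = 41^2·(41−1) = 1681·40 = 67240.
φ(43) = 43 − 1 = 42.
Multiply: 16 · 67240 · 42 = 45185280.

45185280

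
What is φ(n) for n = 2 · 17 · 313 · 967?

φ(2) = 2 − 1 = 1.
φ(17) = 17 − 1 = 16.
φ(313) = 313 − 1 = 312.
φ(967) = 967 − 1 = 966.
Multiply: 1 · 16 · 312 · 966 = 4822272.

4822272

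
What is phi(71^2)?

φ(5041) = 5041 · (1 − 1/71)
       = 5041 · 70/71 = 4970.

4970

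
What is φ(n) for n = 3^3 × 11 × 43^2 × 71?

φ(38989863) = 38989863 · (1 − 1/3) · (1 − 1/11) · (1 − 1/43) · (1 − 1/71)
       = 38989863 · 58800/100749 = 22755600.

22755600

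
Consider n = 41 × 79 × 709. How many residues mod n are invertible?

φ(2296451) = 2296451 · (1 − 1/41) · (1 − 1/79) · (1 − 1/709)
       = 2296451 · 2208960/2296451 = 2208960.

2208960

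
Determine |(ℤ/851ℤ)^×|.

851 = 23 · 37.
φ(851) = 851 · (1 − 1/23) · (1 − 1/37)
       = 851 · 792/851 = 792.

792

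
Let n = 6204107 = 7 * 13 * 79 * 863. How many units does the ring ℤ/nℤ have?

4840992

φ(6204107) = 6204107 · (1 − 1/7) · (1 − 1/13) · (1 − 1/79) · (1 − 1/863)
       = 6204107 · 4840992/6204107 = 4840992.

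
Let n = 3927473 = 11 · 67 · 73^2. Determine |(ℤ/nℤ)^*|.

φ(11) = 11 − 1 = 10.
φ(67) = 67 − 1 = 66.
φ(73^2) = 73^2 − 73^1 = 5329 − 73 = 5256.
φ(3927473) = 10 × 66 × 5256 = 3468960.

3468960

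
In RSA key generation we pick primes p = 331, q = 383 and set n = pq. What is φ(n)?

126060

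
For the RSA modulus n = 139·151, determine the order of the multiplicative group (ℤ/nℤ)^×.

φ(139) = 139 − 1 = 138.
φ(151) = 151 − 1 = 150.
Multiply: 138 · 150 = 20700.

20700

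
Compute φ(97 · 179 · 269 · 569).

2601203712

φ(97) = 97 − 1 = 96.
φ(179) = 179 − 1 = 178.
φ(269) = 269 − 1 = 268.
φ(569) = 569 − 1 = 568.
Multiply: 96 · 178 · 268 · 568 = 2601203712.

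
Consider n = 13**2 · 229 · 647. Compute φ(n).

φ(13^2) = 13^1·(13−1) = 13·12 = 156.
φ(229) = 229 − 1 = 228.
φ(647) = 647 − 1 = 646.
φ(25039547) = 156 × 228 × 646 = 22976928.

22976928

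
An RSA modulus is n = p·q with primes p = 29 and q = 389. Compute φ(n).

10864

φ(11281) = 11281 · (1 − 1/29) · (1 − 1/389)
       = 11281 · 10864/11281 = 10864.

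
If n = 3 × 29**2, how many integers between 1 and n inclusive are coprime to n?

1624

φ(2523) = 2523 · (1 − 1/3) · (1 − 1/29)
       = 2523 · 56/87 = 1624.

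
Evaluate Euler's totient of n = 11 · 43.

420

φ(11) = 11 − 1 = 10.
φ(43) = 43 − 1 = 42.
φ(473) = 10 × 42 = 420.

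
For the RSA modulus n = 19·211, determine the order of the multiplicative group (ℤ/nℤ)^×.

3780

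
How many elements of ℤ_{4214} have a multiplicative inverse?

1764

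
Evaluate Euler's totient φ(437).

396

Factor 437: 437 = 19 × 23.
φ(19) = 19 − 1 = 18.
φ(23) = 23 − 1 = 22.
φ(437) = 18 × 22 = 396.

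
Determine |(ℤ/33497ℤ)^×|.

Prime factorization: 33497 = 19 · 41 · 43.
φ(33497) = 33497 · (1 − 1/19) · (1 − 1/41) · (1 − 1/43)
       = 33497 · 30240/33497 = 30240.

30240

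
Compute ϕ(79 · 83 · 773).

4937712

φ(5068561) = 5068561 · (1 − 1/79) · (1 − 1/83) · (1 − 1/773)
       = 5068561 · 4937712/5068561 = 4937712.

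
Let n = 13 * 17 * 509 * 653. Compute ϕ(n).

φ(73455317) = 73455317 · (1 − 1/13) · (1 − 1/17) · (1 − 1/509) · (1 − 1/653)
       = 73455317 · 63593472/73455317 = 63593472.

63593472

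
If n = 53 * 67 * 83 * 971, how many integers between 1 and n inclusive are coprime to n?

272981280

φ(53) = 53 − 1 = 52.
φ(67) = 67 − 1 = 66.
φ(83) = 83 − 1 = 82.
φ(971) = 971 − 1 = 970.
Since φ is multiplicative, φ(286185743) = 52 · 66 · 82 · 970 = 272981280.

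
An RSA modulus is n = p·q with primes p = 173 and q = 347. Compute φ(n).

φ(n) = (p − 1)(q − 1) = (173−1)(347−1) = 172·346 = 59512.

59512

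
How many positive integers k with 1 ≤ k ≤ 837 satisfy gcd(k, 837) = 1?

837 = 3**3 · 31.
φ(837) = 837 · (1 − 1/3) · (1 − 1/31)
       = 837 · 60/93 = 540.

540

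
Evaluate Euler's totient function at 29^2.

812

φ(841) = 841 · (1 − 1/29)
       = 841 · 28/29 = 812.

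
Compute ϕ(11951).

10368

Prime factorization: 11951 = 17 · 19 · 37.
φ(17) = 17 − 1 = 16.
φ(19) = 19 − 1 = 18.
φ(37) = 37 − 1 = 36.
Since φ is multiplicative, φ(11951) = 16 · 18 · 36 = 10368.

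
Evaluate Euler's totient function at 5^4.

φ(5^4) = 5^3·(5−1) = 125·4 = 500.

500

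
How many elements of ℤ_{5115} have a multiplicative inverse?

First factor: 5115 = 3 * 5 * 11 * 31.
φ(5115) = 5115 · (1 − 1/3) · (1 − 1/5) · (1 − 1/11) · (1 − 1/31)
       = 5115 · 2400/5115 = 2400.

2400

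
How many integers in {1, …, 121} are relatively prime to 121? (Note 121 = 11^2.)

110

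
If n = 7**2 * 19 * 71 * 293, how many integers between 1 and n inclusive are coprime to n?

15452640

φ(7^2) = 7^2 − 7^1 = 49 − 7 = 42.
φ(19) = 19 − 1 = 18.
φ(71) = 71 − 1 = 70.
φ(293) = 293 − 1 = 292.
φ(19367593) = 42 × 18 × 70 × 292 = 15452640.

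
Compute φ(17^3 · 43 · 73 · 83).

φ(1280018281) = 1280018281 · (1 − 1/17) · (1 − 1/43) · (1 − 1/73) · (1 − 1/83)
       = 1280018281 · 3967488/4429129 = 1146604032.

1146604032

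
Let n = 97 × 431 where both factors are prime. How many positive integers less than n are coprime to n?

φ(41807) = 41807 · (1 − 1/97) · (1 − 1/431)
       = 41807 · 41280/41807 = 41280.

41280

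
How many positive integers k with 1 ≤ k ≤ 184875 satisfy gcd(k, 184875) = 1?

First factor: 184875 = 3 × 5^3 × 17 × 29.
φ(3) = 3 − 1 = 2.
φ(5^3) = 5^3 − 5^2 = 125 − 25 = 100.
φ(17) = 17 − 1 = 16.
φ(29) = 29 − 1 = 28.
φ(184875) = 2 × 100 × 16 × 28 = 89600.

89600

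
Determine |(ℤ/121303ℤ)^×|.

90720

Factor 121303: 121303 = 7 × 13 × 31 × 43.
φ(121303) = 121303 · (1 − 1/7) · (1 − 1/13) · (1 − 1/31) · (1 − 1/43)
       = 121303 · 90720/121303 = 90720.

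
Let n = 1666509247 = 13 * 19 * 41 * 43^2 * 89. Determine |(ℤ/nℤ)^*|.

φ(13) = 13 − 1 = 12.
φ(19) = 19 − 1 = 18.
φ(41) = 41 − 1 = 40.
φ(43^2) = 43^1·(43−1) = 43·42 = 1806.
φ(89) = 89 − 1 = 88.
Multiply: 12 · 18 · 40 · 1806 · 88 = 1373137920.

1373137920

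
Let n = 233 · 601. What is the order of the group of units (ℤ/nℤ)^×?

φ(233) = 233 − 1 = 232.
φ(601) = 601 − 1 = 600.
Since φ is multiplicative, φ(140033) = 232 · 600 = 139200.

139200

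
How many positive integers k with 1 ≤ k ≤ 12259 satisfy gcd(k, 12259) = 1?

10560

First factor: 12259 = 13 · 23 · 41.
φ(12259) = 12259 · (1 − 1/13) · (1 − 1/23) · (1 − 1/41)
       = 12259 · 10560/12259 = 10560.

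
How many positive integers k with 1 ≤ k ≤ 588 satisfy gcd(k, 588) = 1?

168

588 = 2**2 · 3 · 7**2.
φ(2^2) = 2^2 − 2^1 = 4 − 2 = 2.
φ(3) = 3 − 1 = 2.
φ(7^2) = 7^2 − 7^1 = 49 − 7 = 42.
φ(588) = 2 × 2 × 42 = 168.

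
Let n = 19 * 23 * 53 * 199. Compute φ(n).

φ(19) = 19 − 1 = 18.
φ(23) = 23 − 1 = 22.
φ(53) = 53 − 1 = 52.
φ(199) = 199 − 1 = 198.
φ(4609039) = 18 × 22 × 52 × 198 = 4077216.

4077216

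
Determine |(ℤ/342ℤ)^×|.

First factor: 342 = 2 · 3**2 · 19.
φ(2) = 2 − 1 = 1.
φ(3^2) = 3^1·(3−1) = 3·2 = 6.
φ(19) = 19 − 1 = 18.
φ(342) = 1 × 6 × 18 = 108.

108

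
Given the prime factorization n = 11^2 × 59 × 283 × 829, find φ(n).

φ(11^2) = 11^2 − 11^1 = 121 − 11 = 110.
φ(59) = 59 − 1 = 58.
φ(283) = 283 − 1 = 282.
φ(829) = 829 − 1 = 828.
Since φ is multiplicative, φ(1674859373) = 110 · 58 · 282 · 828 = 1489704480.

1489704480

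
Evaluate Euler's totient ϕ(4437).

4437 = 3**2 * 17 * 29.
φ(3^2) = 3^2 − 3^1 = 9 − 3 = 6.
φ(17) = 17 − 1 = 16.
φ(29) = 29 − 1 = 28.
φ(4437) = 6 × 16 × 28 = 2688.

2688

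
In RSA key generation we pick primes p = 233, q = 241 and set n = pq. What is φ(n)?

55680

φ(n) = (p − 1)(q − 1) = (233−1)(241−1) = 232·240 = 55680.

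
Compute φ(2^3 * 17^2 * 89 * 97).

9191424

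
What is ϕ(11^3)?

1210

φ(1331) = 1331 · (1 − 1/11)
       = 1331 · 10/11 = 1210.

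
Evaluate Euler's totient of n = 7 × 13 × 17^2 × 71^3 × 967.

6675645473280

φ(7) = 7 − 1 = 6.
φ(13) = 13 − 1 = 12.
φ(17^2) = 17^1·(17−1) = 17·16 = 272.
φ(71^3) = 71^3 − 71^2 = 357911 − 5041 = 352870.
φ(967) = 967 − 1 = 966.
Since φ is multiplicative, φ(9102082243163) = 6 · 12 · 272 · 352870 · 966 = 6675645473280.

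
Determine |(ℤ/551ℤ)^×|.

Factor 551: 551 = 19 · 29.
φ(19) = 19 − 1 = 18.
φ(29) = 29 − 1 = 28.
Since φ is multiplicative, φ(551) = 18 · 28 = 504.

504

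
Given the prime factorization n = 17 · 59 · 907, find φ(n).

φ(17) = 17 − 1 = 16.
φ(59) = 59 − 1 = 58.
φ(907) = 907 − 1 = 906.
Since φ is multiplicative, φ(909721) = 16 · 58 · 906 = 840768.

840768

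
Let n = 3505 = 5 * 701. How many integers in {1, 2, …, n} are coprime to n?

φ(3505) = 3505 · (1 − 1/5) · (1 − 1/701)
       = 3505 · 2800/3505 = 2800.

2800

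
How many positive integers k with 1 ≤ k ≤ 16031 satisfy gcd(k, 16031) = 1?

14080

Prime factorization: 16031 = 17 · 23 · 41.
φ(16031) = 16031 · (1 − 1/17) · (1 − 1/23) · (1 − 1/41)
       = 16031 · 14080/16031 = 14080.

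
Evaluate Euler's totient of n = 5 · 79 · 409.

127296

φ(5) = 5 − 1 = 4.
φ(79) = 79 − 1 = 78.
φ(409) = 409 − 1 = 408.
Multiply: 4 · 78 · 408 = 127296.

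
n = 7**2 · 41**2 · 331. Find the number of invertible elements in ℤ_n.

φ(27264139) = 27264139 · (1 − 1/7) · (1 − 1/41) · (1 − 1/331)
       = 27264139 · 79200/94997 = 22730400.

22730400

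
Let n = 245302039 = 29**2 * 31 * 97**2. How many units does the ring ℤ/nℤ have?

226840320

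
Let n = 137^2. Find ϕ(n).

18632

φ(18769) = 18769 · (1 − 1/137)
       = 18769 · 136/137 = 18632.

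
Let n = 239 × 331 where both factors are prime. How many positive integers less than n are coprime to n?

78540

φ(239) = 239 − 1 = 238.
φ(331) = 331 − 1 = 330.
φ(79109) = 238 × 330 = 78540.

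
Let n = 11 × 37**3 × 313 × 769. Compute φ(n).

118092349440

φ(11) = 11 − 1 = 10.
φ(37^3) = 37^2·(37−1) = 1369·36 = 49284.
φ(313) = 313 − 1 = 312.
φ(769) = 769 − 1 = 768.
φ(134112276551) = 10 × 49284 × 312 × 768 = 118092349440.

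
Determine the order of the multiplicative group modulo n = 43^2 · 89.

158928

φ(164561) = 164561 · (1 − 1/43) · (1 − 1/89)
       = 164561 · 3696/3827 = 158928.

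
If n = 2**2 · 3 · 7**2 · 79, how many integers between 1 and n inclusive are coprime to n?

φ(46452) = 46452 · (1 − 1/2) · (1 − 1/3) · (1 − 1/7) · (1 − 1/79)
       = 46452 · 936/3318 = 13104.

13104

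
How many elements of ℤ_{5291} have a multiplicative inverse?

4320

5291 = 11 * 13 * 37.
φ(11) = 11 − 1 = 10.
φ(13) = 13 − 1 = 12.
φ(37) = 37 − 1 = 36.
φ(5291) = 10 × 12 × 36 = 4320.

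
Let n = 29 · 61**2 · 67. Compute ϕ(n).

φ(7229903) = 7229903 · (1 − 1/29) · (1 − 1/61) · (1 − 1/67)
       = 7229903 · 110880/118523 = 6763680.

6763680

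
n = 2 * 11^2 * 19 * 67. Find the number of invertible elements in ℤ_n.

φ(2) = 2 − 1 = 1.
φ(11^2) = 11^2 − 11^1 = 121 − 11 = 110.
φ(19) = 19 − 1 = 18.
φ(67) = 67 − 1 = 66.
Multiply: 1 · 110 · 18 · 66 = 130680.

130680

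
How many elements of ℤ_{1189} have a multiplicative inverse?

1120

Factor 1189: 1189 = 29 * 41.
φ(29) = 29 − 1 = 28.
φ(41) = 41 − 1 = 40.
Multiply: 28 · 40 = 1120.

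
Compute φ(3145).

Prime factorization: 3145 = 5 * 17 * 37.
φ(5) = 5 − 1 = 4.
φ(17) = 17 − 1 = 16.
φ(37) = 37 − 1 = 36.
Multiply: 4 · 16 · 36 = 2304.

2304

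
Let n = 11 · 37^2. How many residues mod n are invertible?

13320

φ(11) = 11 − 1 = 10.
φ(37^2) = 37^2 − 37^1 = 1369 − 37 = 1332.
φ(15059) = 10 × 1332 = 13320.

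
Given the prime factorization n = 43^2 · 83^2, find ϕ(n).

12291636

φ(12737761) = 12737761 · (1 − 1/43) · (1 − 1/83)
       = 12737761 · 3444/3569 = 12291636.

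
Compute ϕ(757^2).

572292

φ(757^2) = 757^1·(757−1) = 757·756 = 572292.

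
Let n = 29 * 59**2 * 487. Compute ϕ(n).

46566576

φ(49162163) = 49162163 · (1 − 1/29) · (1 − 1/59) · (1 − 1/487)
       = 49162163 · 789264/833257 = 46566576.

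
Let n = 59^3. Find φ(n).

201898

φ(205379) = 205379 · (1 − 1/59)
       = 205379 · 58/59 = 201898.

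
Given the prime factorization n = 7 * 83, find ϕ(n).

492

φ(581) = 581 · (1 − 1/7) · (1 − 1/83)
       = 581 · 492/581 = 492.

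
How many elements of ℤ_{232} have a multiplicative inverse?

First factor: 232 = 2^3 · 29.
φ(2^3) = 2^3 − 2^2 = 8 − 4 = 4.
φ(29) = 29 − 1 = 28.
Since φ is multiplicative, φ(232) = 4 · 28 = 112.

112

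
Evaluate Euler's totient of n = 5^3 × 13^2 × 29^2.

φ(5^3) = 5^3 − 5^2 = 125 − 25 = 100.
φ(13^2) = 13^2 − 13^1 = 169 − 13 = 156.
φ(29^2) = 29^2 − 29^1 = 841 − 29 = 812.
Since φ is multiplicative, φ(17766125) = 100 · 156 · 812 = 12667200.

12667200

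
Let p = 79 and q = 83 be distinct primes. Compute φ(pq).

6396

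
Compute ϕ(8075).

Factor 8075: 8075 = 5^2 · 17 · 19.
φ(5^2) = 5^1·(5−1) = 5·4 = 20.
φ(17) = 17 − 1 = 16.
φ(19) = 19 − 1 = 18.
φ(8075) = 20 × 16 × 18 = 5760.

5760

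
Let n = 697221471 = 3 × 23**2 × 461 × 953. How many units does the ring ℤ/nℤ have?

443175040

φ(3) = 3 − 1 = 2.
φ(23^2) = 23^1·(23−1) = 23·22 = 506.
φ(461) = 461 − 1 = 460.
φ(953) = 953 − 1 = 952.
φ(697221471) = 2 × 506 × 460 × 952 = 443175040.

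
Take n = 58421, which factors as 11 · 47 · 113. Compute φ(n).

51520

φ(11) = 11 − 1 = 10.
φ(47) = 47 − 1 = 46.
φ(113) = 113 − 1 = 112.
Multiply: 10 · 46 · 112 = 51520.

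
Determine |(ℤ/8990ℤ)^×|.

3360

8990 = 2 · 5 · 29 · 31.
φ(8990) = 8990 · (1 − 1/2) · (1 − 1/5) · (1 − 1/29) · (1 − 1/31)
       = 8990 · 3360/8990 = 3360.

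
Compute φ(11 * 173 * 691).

1186800

φ(11) = 11 − 1 = 10.
φ(173) = 173 − 1 = 172.
φ(691) = 691 − 1 = 690.
φ(1314973) = 10 × 172 × 690 = 1186800.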